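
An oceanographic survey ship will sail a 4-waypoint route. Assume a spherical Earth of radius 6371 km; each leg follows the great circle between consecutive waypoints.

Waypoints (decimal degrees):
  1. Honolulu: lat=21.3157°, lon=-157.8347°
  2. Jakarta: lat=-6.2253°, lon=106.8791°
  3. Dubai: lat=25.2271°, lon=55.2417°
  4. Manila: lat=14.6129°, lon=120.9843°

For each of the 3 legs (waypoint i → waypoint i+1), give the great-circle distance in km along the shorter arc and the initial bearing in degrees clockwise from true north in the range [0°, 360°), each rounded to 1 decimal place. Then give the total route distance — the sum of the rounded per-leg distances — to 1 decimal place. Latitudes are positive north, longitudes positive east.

Leg 1: dist=10804.3 km, bearing=266.1°
Leg 2: dist=6583.7 km, bearing=304.3°
Leg 3: dist=6910.8 km, bearing=86.2°
Total: 24298.8 km

Leg 1: φ1=0.3720291, φ2=-0.1086520, Δφ=-0.4806811, Δλ=4.6201274 rad; a=sin²(Δφ/2)+cosφ1·cosφ2·sin²(Δλ/2)=0.5623700861; c=2·atan2(√a, √(1-a))=1.695862281; dist=6371·c=10804.339 ≈ 10804.3 km; running total=10804.3 km
Leg 1 bearing: y=sinΔλ·cosφ2=-0.98987517, x=cosφ1·sinφ2-sinφ1·cosφ2·cosΔλ=-0.06772760; θ=atan2(y, x)=-93.9141° <0 so +360° → 266.0859° ≈ 266.1°
Leg 2: φ1=-0.1086520, φ2=0.4402960, Δφ=0.5489479, Δλ=-0.9012426 rad; a=sin²(Δφ/2)+cosφ1·cosφ2·sin²(Δλ/2)=0.2440423285; c=2·atan2(√a, √(1-a))=1.033383371; dist=6371·c=6583.685 ≈ 6583.7 km; running total=17388.0 km
Leg 2 bearing: y=sinΔλ·cosφ2=-0.70931577, x=cosφ1·sinφ2-sinφ1·cosφ2·cosΔλ=0.48457592; θ=atan2(y, x)=-55.6607° <0 so +360° → 304.3393° ≈ 304.3°
Leg 3: φ1=0.4402960, φ2=0.2550432, Δφ=-0.1852527, Δλ=1.1474248 rad; a=sin²(Δφ/2)+cosφ1·cosφ2·sin²(Δλ/2)=0.2664210802; c=2·atan2(√a, √(1-a))=1.084722770; dist=6371·c=6910.769 ≈ 6910.8 km; running total=24298.8 km
Leg 3 bearing: y=sinΔλ·cosφ2=0.88221739, x=cosφ1·sinφ2-sinφ1·cosφ2·cosΔλ=0.05878807; θ=atan2(y, x)=86.1876° ≈ 86.2°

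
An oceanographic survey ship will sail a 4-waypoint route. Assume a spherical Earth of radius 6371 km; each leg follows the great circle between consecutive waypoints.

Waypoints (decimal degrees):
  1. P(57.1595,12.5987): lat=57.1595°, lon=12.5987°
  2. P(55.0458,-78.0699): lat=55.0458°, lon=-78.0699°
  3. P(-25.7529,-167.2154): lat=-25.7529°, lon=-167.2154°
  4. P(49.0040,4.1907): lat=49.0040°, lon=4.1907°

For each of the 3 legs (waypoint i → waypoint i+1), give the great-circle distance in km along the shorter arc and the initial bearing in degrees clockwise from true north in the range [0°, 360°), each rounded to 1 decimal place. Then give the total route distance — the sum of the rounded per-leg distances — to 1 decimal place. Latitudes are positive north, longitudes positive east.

Leg 1: dist=5200.0 km, bearing=308.2°
Leg 2: dist=12274.9 km, bearing=253.9°
Leg 3: dist=17324.6 km, bearing=13.8°
Total: 34799.5 km

Leg 1: φ1=0.9976215, φ2=0.9607304, Δφ=-0.0368910, Δλ=-1.5824656 rad; a=sin²(Δφ/2)+cosφ1·cosφ2·sin²(Δλ/2)=0.1575012518; c=2·atan2(√a, √(1-a))=0.816196064; dist=6371·c=5199.985 ≈ 5200.0 km; running total=5200.0 km
Leg 1 bearing: y=sinΔλ·cosφ2=-0.57288245, x=cosφ1·sinφ2-sinφ1·cosφ2·cosΔλ=0.45009347; θ=atan2(y, x)=-51.8445° <0 so +360° → 308.1555° ≈ 308.2°
Leg 2: φ1=0.9607304, φ2=-0.4494729, Δφ=-1.4102033, Δλ=-1.5558825 rad; a=sin²(Δφ/2)+cosφ1·cosφ2·sin²(Δλ/2)=0.6742088285; c=2·atan2(√a, √(1-a))=1.926678778; dist=6371·c=12274.870 ≈ 12274.9 km; running total=17474.9 km
Leg 2 bearing: y=sinΔλ·cosφ2=-0.90057609, x=cosφ1·sinφ2-sinφ1·cosφ2·cosΔλ=-0.25993817; θ=atan2(y, x)=-106.1000° <0 so +360° → 253.9000° ≈ 253.9°
Leg 3: φ1=-0.4494729, φ2=0.8552811, Δφ=1.3047540, Δλ=2.9916008 rad; a=sin²(Δφ/2)+cosφ1·cosφ2·sin²(Δλ/2)=0.9560748750; c=2·atan2(√a, √(1-a))=2.719295271; dist=6371·c=17324.630 ≈ 17324.6 km; running total=34799.5 km
Leg 3 bearing: y=sinΔλ·cosφ2=0.09802708, x=cosφ1·sinφ2-sinφ1·cosφ2·cosΔλ=0.39796171; θ=atan2(y, x)=13.8378° ≈ 13.8°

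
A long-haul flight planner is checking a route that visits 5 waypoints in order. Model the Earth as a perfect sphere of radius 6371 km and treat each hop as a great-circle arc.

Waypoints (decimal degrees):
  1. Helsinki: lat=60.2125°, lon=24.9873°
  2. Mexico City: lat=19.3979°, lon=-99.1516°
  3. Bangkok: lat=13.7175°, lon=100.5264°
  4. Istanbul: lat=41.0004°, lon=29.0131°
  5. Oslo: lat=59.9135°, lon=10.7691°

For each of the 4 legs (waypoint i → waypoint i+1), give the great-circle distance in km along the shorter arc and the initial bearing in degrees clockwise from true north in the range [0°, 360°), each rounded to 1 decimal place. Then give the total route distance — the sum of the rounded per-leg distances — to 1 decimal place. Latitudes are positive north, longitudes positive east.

Leg 1: φ1=1.0509064, φ2=0.3385572, Δφ=-0.7123492, Δλ=-2.1666325 rad; a=sin²(Δφ/2)+cosφ1·cosφ2·sin²(Δλ/2)=0.4873630996; c=2·atan2(√a, √(1-a))=1.545519835; dist=6371·c=9846.507 ≈ 9846.5 km; running total=9846.5 km
Leg 1 bearing: y=sinΔλ·cosφ2=-0.78069614, x=cosφ1·sinφ2-sinφ1·cosφ2·cosΔλ=0.62439953; θ=atan2(y, x)=-51.3472° <0 so +360° → 308.6528° ≈ 308.7°
Leg 2: φ1=0.3385572, φ2=0.2394155, Δφ=-0.0991417, Δλ=3.4850385 rad; a=sin²(Δφ/2)+cosφ1·cosφ2·sin²(Δλ/2)=0.8920290551; c=2·atan2(√a, √(1-a))=2.471973501; dist=6371·c=15748.943 ≈ 15748.9 km; running total=25595.4 km
Leg 2 bearing: y=sinΔλ·cosφ2=-0.32712899, x=cosφ1·sinφ2-sinφ1·cosφ2·cosΔλ=0.52748413; θ=atan2(y, x)=-31.8059° <0 so +360° → 328.1941° ≈ 328.2°
Leg 3: φ1=0.2394155, φ2=0.7155920, Δφ=0.4761764, Δλ=-1.2481425 rad; a=sin²(Δφ/2)+cosφ1·cosφ2·sin²(Δλ/2)=0.3059723857; c=2·atan2(√a, √(1-a))=1.172275803; dist=6371·c=7468.569 ≈ 7468.6 km; running total=33064.0 km
Leg 3 bearing: y=sinΔλ·cosφ2=-0.71576017, x=cosφ1·sinφ2-sinφ1·cosφ2·cosΔλ=0.58060358; θ=atan2(y, x)=-50.9521° <0 so +360° → 309.0479° ≈ 309.0°
Leg 4: φ1=0.7155920, φ2=1.0456878, Δφ=0.3300959, Δλ=-0.3184179 rad; a=sin²(Δφ/2)+cosφ1·cosφ2·sin²(Δλ/2)=0.0365035464; c=2·atan2(√a, √(1-a))=0.384481842; dist=6371·c=2449.534 ≈ 2449.5 km; running total=35513.5 km
Leg 4 bearing: y=sinΔλ·cosφ2=-0.15694131, x=cosφ1·sinφ2-sinφ1·cosφ2·cosΔλ=0.34066637; θ=atan2(y, x)=-24.7350° <0 so +360° → 335.2650° ≈ 335.3°

Leg 1: dist=9846.5 km, bearing=308.7°
Leg 2: dist=15748.9 km, bearing=328.2°
Leg 3: dist=7468.6 km, bearing=309.0°
Leg 4: dist=2449.5 km, bearing=335.3°
Total: 35513.5 km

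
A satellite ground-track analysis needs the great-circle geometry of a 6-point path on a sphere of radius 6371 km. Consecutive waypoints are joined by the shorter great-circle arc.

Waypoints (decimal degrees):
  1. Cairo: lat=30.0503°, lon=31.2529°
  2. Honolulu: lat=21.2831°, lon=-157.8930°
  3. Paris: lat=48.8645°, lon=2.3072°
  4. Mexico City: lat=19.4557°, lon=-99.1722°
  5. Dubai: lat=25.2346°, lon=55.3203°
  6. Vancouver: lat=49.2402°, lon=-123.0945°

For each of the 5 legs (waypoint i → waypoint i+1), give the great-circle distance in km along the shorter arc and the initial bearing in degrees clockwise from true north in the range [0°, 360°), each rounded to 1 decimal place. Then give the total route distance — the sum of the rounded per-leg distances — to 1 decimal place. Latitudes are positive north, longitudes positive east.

Leg 1: dist=14223.8 km, bearing=10.8°
Leg 2: dist=11971.2 km, bearing=13.5°
Leg 3: dist=9193.6 km, bearing=291.3°
Leg 4: dist=14331.6 km, bearing=30.0°
Leg 5: dist=11732.4 km, bearing=358.9°
Total: 61452.6 km

Leg 1: φ1=0.5244767, φ2=0.3714602, Δφ=-0.1530165, Δλ=-3.3012187 rad; a=sin²(Δφ/2)+cosφ1·cosφ2·sin²(Δλ/2)=0.8072668718; c=2·atan2(√a, √(1-a))=2.232591129; dist=6371·c=14223.838 ≈ 14223.8 km; running total=14223.8 km
Leg 1 bearing: y=sinΔλ·cosφ2=0.14810845, x=cosφ1·sinφ2-sinφ1·cosφ2·cosΔλ=0.77486267; θ=atan2(y, x)=10.8211° ≈ 10.8°
Leg 2: φ1=0.3714602, φ2=0.8528464, Δφ=0.4813862, Δλ=2.7960210 rad; a=sin²(Δφ/2)+cosφ1·cosφ2·sin²(Δλ/2)=0.6516801563; c=2·atan2(√a, √(1-a))=1.879013506; dist=6371·c=11971.195 ≈ 11971.2 km; running total=26195.0 km
Leg 2 bearing: y=sinΔλ·cosφ2=0.22283388, x=cosφ1·sinφ2-sinφ1·cosφ2·cosΔλ=0.92645431; θ=atan2(y, x)=13.5241° ≈ 13.5°
Leg 3: φ1=0.8528464, φ2=0.3395660, Δφ=-0.5132804, Δλ=-1.7711497 rad; a=sin²(Δφ/2)+cosφ1·cosφ2·sin²(Δλ/2)=0.4362927673; c=2·atan2(√a, √(1-a))=1.443034568; dist=6371·c=9193.573 ≈ 9193.6 km; running total=35388.6 km
Leg 3 bearing: y=sinΔλ·cosφ2=-0.92403785, x=cosφ1·sinφ2-sinφ1·cosφ2·cosΔλ=0.36044363; θ=atan2(y, x)=-68.6905° <0 so +360° → 291.3095° ≈ 291.3°
Leg 4: φ1=0.3395660, φ2=0.4404269, Δφ=0.1008608, Δλ=2.6964028 rad; a=sin²(Δφ/2)+cosφ1·cosφ2·sin²(Δλ/2)=0.8138918452; c=2·atan2(√a, √(1-a))=2.249498950; dist=6371·c=14331.558 ≈ 14331.6 km; running total=49720.2 km
Leg 4 bearing: y=sinΔλ·cosφ2=0.38953419, x=cosφ1·sinφ2-sinφ1·cosφ2·cosΔλ=0.67390708; θ=atan2(y, x)=30.0289° ≈ 30.0°
Leg 5: φ1=0.4404269, φ2=0.8594036, Δφ=0.4189768, Δλ=-3.1139257 rad; a=sin²(Δφ/2)+cosφ1·cosφ2·sin²(Δλ/2)=0.6337180785; c=2·atan2(√a, √(1-a))=1.841527612; dist=6371·c=11732.372 ≈ 11732.4 km; running total=61452.6 km
Leg 5 bearing: y=sinΔλ·cosφ2=-0.01806116, x=cosφ1·sinφ2-sinφ1·cosφ2·cosΔλ=0.96340630; θ=atan2(y, x)=-1.0740° <0 so +360° → 358.9260° ≈ 358.9°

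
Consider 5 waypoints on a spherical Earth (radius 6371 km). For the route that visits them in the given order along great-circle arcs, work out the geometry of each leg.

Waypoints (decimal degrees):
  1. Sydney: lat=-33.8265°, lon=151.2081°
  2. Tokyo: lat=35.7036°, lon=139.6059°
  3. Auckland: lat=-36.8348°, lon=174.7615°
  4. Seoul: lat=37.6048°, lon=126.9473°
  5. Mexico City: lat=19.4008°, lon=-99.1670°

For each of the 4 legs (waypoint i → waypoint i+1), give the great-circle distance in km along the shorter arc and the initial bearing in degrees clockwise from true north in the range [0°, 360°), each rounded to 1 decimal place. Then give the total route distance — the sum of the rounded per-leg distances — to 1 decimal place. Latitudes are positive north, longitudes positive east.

Leg 1: dist=7824.9 km, bearing=350.0°
Leg 2: dist=8844.7 km, bearing=152.1°
Leg 3: dist=9625.2 km, bearing=324.0°
Leg 4: dist=12051.3 km, bearing=45.8°
Total: 38346.1 km

Leg 1: φ1=-0.5903838, φ2=0.6231454, Δφ=1.2135292, Δλ=-0.2024966 rad; a=sin²(Δφ/2)+cosφ1·cosφ2·sin²(Δλ/2)=0.3320341348; c=2·atan2(√a, √(1-a))=1.228202054; dist=6371·c=7824.875 ≈ 7824.9 km; running total=7824.9 km
Leg 1 bearing: y=sinΔλ·cosφ2=-0.16331524, x=cosφ1·sinφ2-sinφ1·cosφ2·cosΔλ=0.92761954; θ=atan2(y, x)=-9.9851° <0 so +360° → 350.0149° ≈ 350.0°
Leg 2: φ1=0.6231454, φ2=-0.6428885, Δφ=-1.2660339, Δλ=0.6135810 rad; a=sin²(Δφ/2)+cosφ1·cosφ2·sin²(Δλ/2)=0.4092436875; c=2·atan2(√a, √(1-a))=1.388271917; dist=6371·c=8844.680 ≈ 8844.7 km; running total=16669.6 km
Leg 2 bearing: y=sinΔλ·cosφ2=0.46085068, x=cosφ1·sinφ2-sinφ1·cosφ2·cosΔλ=-0.86871734; θ=atan2(y, x)=152.0542° ≈ 152.1°
Leg 3: φ1=-0.6428885, φ2=0.6563276, Δφ=1.2992161, Δλ=-0.8345152 rad; a=sin²(Δφ/2)+cosφ1·cosφ2·sin²(Δλ/2)=0.4700091949; c=2·atan2(√a, √(1-a))=1.510778691; dist=6371·c=9625.171 ≈ 9625.2 km; running total=26294.8 km
Leg 3 bearing: y=sinΔλ·cosφ2=-0.58702581, x=cosφ1·sinφ2-sinφ1·cosφ2·cosΔλ=0.80734311; θ=atan2(y, x)=-36.0212° <0 so +360° → 323.9788° ≈ 324.0°
Leg 4: φ1=0.6563276, φ2=0.3386078, Δφ=-0.3177197, Δλ=-3.9464390 rad; a=sin²(Δφ/2)+cosφ1·cosφ2·sin²(Δλ/2)=0.6576580292; c=2·atan2(√a, √(1-a))=1.891586011; dist=6371·c=12051.294 ≈ 12051.3 km; running total=38346.1 km
Leg 4 bearing: y=sinΔλ·cosφ2=0.67980001, x=cosφ1·sinφ2-sinφ1·cosφ2·cosΔλ=0.66215386; θ=atan2(y, x)=45.7534° ≈ 45.8°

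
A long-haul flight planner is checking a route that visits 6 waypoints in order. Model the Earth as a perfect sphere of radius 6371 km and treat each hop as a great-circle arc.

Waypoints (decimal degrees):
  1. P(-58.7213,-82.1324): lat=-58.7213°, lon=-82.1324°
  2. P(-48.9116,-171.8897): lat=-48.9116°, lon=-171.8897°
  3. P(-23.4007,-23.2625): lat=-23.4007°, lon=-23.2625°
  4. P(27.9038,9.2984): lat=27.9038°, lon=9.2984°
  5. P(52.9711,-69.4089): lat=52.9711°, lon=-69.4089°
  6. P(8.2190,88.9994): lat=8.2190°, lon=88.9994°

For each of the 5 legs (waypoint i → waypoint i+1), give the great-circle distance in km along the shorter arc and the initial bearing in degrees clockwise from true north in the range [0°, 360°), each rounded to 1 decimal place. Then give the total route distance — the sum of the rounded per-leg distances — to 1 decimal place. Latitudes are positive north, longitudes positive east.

Leg 1: φ1=-1.0248800, φ2=-0.8536685, Δφ=0.1712116, Δλ=-1.5665604 rad; a=sin²(Δφ/2)+cosφ1·cosφ2·sin²(Δλ/2)=0.1772032287; c=2·atan2(√a, √(1-a))=0.868996086; dist=6371·c=5536.374 ≈ 5536.4 km; running total=5536.4 km
Leg 1 bearing: y=sinΔλ·cosφ2=-0.65721677, x=cosφ1·sinφ2-sinφ1·cosφ2·cosΔλ=-0.38894099; θ=atan2(y, x)=-120.6171° <0 so +360° → 239.3829° ≈ 239.4°
Leg 2: φ1=-0.8536685, φ2=-0.4084193, Δφ=0.4452492, Δλ=2.5940340 rad; a=sin²(Δφ/2)+cosφ1·cosφ2·sin²(Δλ/2)=0.6078222480; c=2·atan2(√a, √(1-a))=1.788148134; dist=6371·c=11392.292 ≈ 11392.3 km; running total=16928.7 km
Leg 2 bearing: y=sinΔλ·cosφ2=0.47778454, x=cosφ1·sinφ2-sinφ1·cosφ2·cosΔλ=-0.85159814; θ=atan2(y, x)=150.7056° ≈ 150.7°
Leg 3: φ1=-0.4084193, φ2=0.4870132, Δφ=0.8954324, Δλ=0.5682949 rad; a=sin²(Δφ/2)+cosφ1·cosφ2·sin²(Δλ/2)=0.2511495739; c=2·atan2(√a, √(1-a))=1.049850350; dist=6371·c=6688.597 ≈ 6688.6 km; running total=23617.3 km
Leg 3 bearing: y=sinΔλ·cosφ2=0.47562220, x=cosφ1·sinφ2-sinφ1·cosφ2·cosΔλ=0.72531192; θ=atan2(y, x)=33.2548° ≈ 33.3°
Leg 4: φ1=0.4870132, φ2=0.9245201, Δφ=0.4375069, Δλ=-1.3737015 rad; a=sin²(Δφ/2)+cosφ1·cosφ2·sin²(Δλ/2)=0.2610868769; c=2·atan2(√a, √(1-a))=1.072617805; dist=6371·c=6833.648 ≈ 6833.6 km; running total=30450.9 km
Leg 4 bearing: y=sinΔλ·cosφ2=-0.59055861, x=cosφ1·sinφ2-sinφ1·cosφ2·cosΔλ=0.65032500; θ=atan2(y, x)=-42.2425° <0 so +360° → 317.7575° ≈ 317.8°
Leg 5: φ1=0.9245201, φ2=0.1434486, Δφ=-0.7810715, Δλ=2.7647464 rad; a=sin²(Δφ/2)+cosφ1·cosφ2·sin²(Δλ/2)=0.7200406882; c=2·atan2(√a, √(1-a))=2.026485622; dist=6371·c=12910.740 ≈ 12910.7 km; running total=43361.6 km
Leg 5 bearing: y=sinΔλ·cosφ2=0.36421019, x=cosφ1·sinφ2-sinφ1·cosφ2·cosΔλ=0.82077970; θ=atan2(y, x)=23.9286° ≈ 23.9°

Leg 1: dist=5536.4 km, bearing=239.4°
Leg 2: dist=11392.3 km, bearing=150.7°
Leg 3: dist=6688.6 km, bearing=33.3°
Leg 4: dist=6833.6 km, bearing=317.8°
Leg 5: dist=12910.7 km, bearing=23.9°
Total: 43361.6 km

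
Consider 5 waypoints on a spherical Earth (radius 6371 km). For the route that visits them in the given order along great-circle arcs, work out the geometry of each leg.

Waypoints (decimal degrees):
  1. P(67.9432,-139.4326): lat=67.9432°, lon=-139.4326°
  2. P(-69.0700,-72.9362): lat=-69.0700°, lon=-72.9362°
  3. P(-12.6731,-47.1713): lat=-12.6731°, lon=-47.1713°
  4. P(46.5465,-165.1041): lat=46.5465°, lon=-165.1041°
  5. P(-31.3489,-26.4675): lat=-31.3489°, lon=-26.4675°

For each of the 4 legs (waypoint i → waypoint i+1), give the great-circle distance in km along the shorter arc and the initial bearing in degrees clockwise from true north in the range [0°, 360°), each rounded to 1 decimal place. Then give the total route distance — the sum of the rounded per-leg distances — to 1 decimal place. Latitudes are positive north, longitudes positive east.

Leg 1: dist=16046.3 km, bearing=145.8°
Leg 2: dist=6532.6 km, bearing=29.7°
Leg 3: dist=13150.7 km, bearing=316.4°
Leg 4: dist=16116.0 km, bearing=79.2°
Total: 51845.6 km

Leg 1: φ1=1.1858325, φ2=-1.2054989, Δφ=-2.3913315, Δλ=1.1605811 rad; a=sin²(Δφ/2)+cosφ1·cosφ2·sin²(Δλ/2)=0.9060798148; c=2·atan2(√a, √(1-a))=2.518640538; dist=6371·c=16046.259 ≈ 16046.3 km; running total=16046.3 km
Leg 1 bearing: y=sinΔλ·cosφ2=0.32758976, x=cosφ1·sinφ2-sinφ1·cosφ2·cosΔλ=-0.48278534; θ=atan2(y, x)=145.8415° ≈ 145.8°
Leg 2: φ1=-1.2054989, φ2=-0.2211873, Δφ=0.9843116, Δλ=0.4496823 rad; a=sin²(Δφ/2)+cosφ1·cosφ2·sin²(Δλ/2)=0.2406059202; c=2·atan2(√a, √(1-a))=1.025363505; dist=6371·c=6532.591 ≈ 6532.6 km; running total=22578.9 km
Leg 2 bearing: y=sinΔλ·cosφ2=0.42408966, x=cosφ1·sinφ2-sinφ1·cosφ2·cosΔλ=0.74229833; θ=atan2(y, x)=29.7402° ≈ 29.7°
Leg 3: φ1=-0.2211873, φ2=0.8123897, Δφ=1.0335770, Δλ=-2.0583157 rad; a=sin²(Δφ/2)+cosφ1·cosφ2·sin²(Δλ/2)=0.7367930569; c=2·atan2(√a, √(1-a))=2.064154339; dist=6371·c=13150.727 ≈ 13150.7 km; running total=35729.6 km
Leg 3 bearing: y=sinΔλ·cosφ2=-0.60763931, x=cosφ1·sinφ2-sinφ1·cosφ2·cosΔλ=0.63756620; θ=atan2(y, x)=-43.6232° <0 so +360° → 316.3768° ≈ 316.4°
Leg 4: φ1=0.8123897, φ2=-0.5471415, Δφ=-1.3595312, Δλ=2.4196651 rad; a=sin²(Δφ/2)+cosφ1·cosφ2·sin²(Δλ/2)=0.9092500910; c=2·atan2(√a, √(1-a))=2.529591849; dist=6371·c=16116.030 ≈ 16116.0 km; running total=51845.6 km
Leg 4 bearing: y=sinΔλ·cosφ2=0.56436101, x=cosφ1·sinφ2-sinφ1·cosφ2·cosΔλ=0.10749002; θ=atan2(y, x)=79.2164° ≈ 79.2°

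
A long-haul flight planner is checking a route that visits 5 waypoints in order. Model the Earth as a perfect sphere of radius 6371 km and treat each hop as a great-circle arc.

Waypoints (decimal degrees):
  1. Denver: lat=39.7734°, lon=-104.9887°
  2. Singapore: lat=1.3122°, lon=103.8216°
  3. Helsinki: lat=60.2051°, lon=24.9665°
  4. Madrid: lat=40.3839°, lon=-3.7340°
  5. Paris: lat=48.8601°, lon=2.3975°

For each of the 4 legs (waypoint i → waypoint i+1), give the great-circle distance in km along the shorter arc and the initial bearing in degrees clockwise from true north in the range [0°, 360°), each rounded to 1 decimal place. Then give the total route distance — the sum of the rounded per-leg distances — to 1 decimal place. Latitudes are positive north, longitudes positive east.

Leg 1: dist=14588.2 km, bearing=320.2°
Leg 2: dist=9267.5 km, bearing=330.6°
Leg 3: dist=2956.4 km, bearing=234.8°
Leg 4: dist=1059.3 km, bearing=25.1°
Total: 27871.4 km

Leg 1: φ1=0.6941768, φ2=0.0229022, Δφ=-0.6712746, Δλ=3.6444272 rad; a=sin²(Δφ/2)+cosφ1·cosφ2·sin²(Δλ/2)=0.8293093360; c=2·atan2(√a, √(1-a))=2.289777901; dist=6371·c=14588.175 ≈ 14588.2 km; running total=14588.2 km
Leg 1 bearing: y=sinΔλ·cosφ2=-0.48178482, x=cosφ1·sinφ2-sinφ1·cosφ2·cosΔλ=0.57801802; θ=atan2(y, x)=-39.8116° <0 so +360° → 320.1884° ≈ 320.2°
Leg 2: φ1=0.0229022, φ2=1.0507772, Δφ=1.0278750, Δλ=-1.3762811 rad; a=sin²(Δφ/2)+cosφ1·cosφ2·sin²(Δλ/2)=0.4420532754; c=2·atan2(√a, √(1-a))=1.454641864; dist=6371·c=9267.523 ≈ 9267.5 km; running total=23855.7 km
Leg 2 bearing: y=sinΔλ·cosφ2=-0.48752599, x=cosφ1·sinφ2-sinφ1·cosφ2·cosΔλ=0.86538264; θ=atan2(y, x)=-29.3954° <0 so +360° → 330.6046° ≈ 330.6°
Leg 3: φ1=1.0507772, φ2=0.7048320, Δφ=-0.3459452, Δλ=-0.5009182 rad; a=sin²(Δφ/2)+cosφ1·cosφ2·sin²(Δλ/2)=0.0528729743; c=2·atan2(√a, √(1-a))=0.464034611; dist=6371·c=2956.365 ≈ 2956.4 km; running total=26812.1 km
Leg 3 bearing: y=sinΔλ·cosφ2=-0.36580186, x=cosφ1·sinφ2-sinφ1·cosφ2·cosΔλ=-0.25787339; θ=atan2(y, x)=-125.1821° <0 so +360° → 234.8179° ≈ 234.8°
Leg 4: φ1=0.7048320, φ2=0.8527696, Δφ=0.1479376, Δλ=0.1070149 rad; a=sin²(Δφ/2)+cosφ1·cosφ2·sin²(Δλ/2)=0.0068948174; c=2·atan2(√a, √(1-a))=0.166261506; dist=6371·c=1059.252 ≈ 1059.3 km; running total=27871.4 km
Leg 4 bearing: y=sinΔλ·cosφ2=0.07027076, x=cosφ1·sinφ2-sinφ1·cosφ2·cosΔλ=0.14983703; θ=atan2(y, x)=25.1257° ≈ 25.1°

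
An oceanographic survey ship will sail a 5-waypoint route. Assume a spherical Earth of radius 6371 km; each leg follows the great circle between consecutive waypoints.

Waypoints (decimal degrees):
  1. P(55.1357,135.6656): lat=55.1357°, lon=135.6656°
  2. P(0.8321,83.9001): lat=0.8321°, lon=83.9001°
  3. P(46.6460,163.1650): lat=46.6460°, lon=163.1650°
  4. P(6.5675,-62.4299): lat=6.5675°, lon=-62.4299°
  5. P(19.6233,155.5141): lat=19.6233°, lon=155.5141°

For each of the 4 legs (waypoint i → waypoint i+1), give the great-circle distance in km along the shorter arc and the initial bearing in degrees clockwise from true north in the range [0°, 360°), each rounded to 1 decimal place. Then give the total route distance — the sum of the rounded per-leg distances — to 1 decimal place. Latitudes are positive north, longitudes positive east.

Leg 1: φ1=0.9622995, φ2=0.0145229, Δφ=-0.9477766, Δλ=-0.9034784 rad; a=sin²(Δφ/2)+cosφ1·cosφ2·sin²(Δλ/2)=0.3171737136; c=2·atan2(√a, √(1-a))=1.196462496; dist=6371·c=7622.663 ≈ 7622.7 km; running total=7622.7 km
Leg 1 bearing: y=sinΔλ·cosφ2=-0.78540155, x=cosφ1·sinφ2-sinφ1·cosφ2·cosΔλ=-0.49944229; θ=atan2(y, x)=-122.4526° <0 so +360° → 237.5474° ≈ 237.5°
Leg 2: φ1=0.0145229, φ2=0.8141263, Δφ=0.7996034, Δλ=1.3834335 rad; a=sin²(Δφ/2)+cosφ1·cosφ2·sin²(Δλ/2)=0.4307898993; c=2·atan2(√a, √(1-a))=1.431930245; dist=6371·c=9122.828 ≈ 9122.8 km; running total=16745.5 km
Leg 2 bearing: y=sinΔλ·cosφ2=0.67448936, x=cosφ1·sinφ2-sinφ1·cosφ2·cosΔλ=0.72519235; θ=atan2(y, x)=42.9254° ≈ 42.9°
Leg 3: φ1=0.8141263, φ2=0.1146245, Δφ=-0.6995018, Δλ=-3.9373738 rad; a=sin²(Δφ/2)+cosφ1·cosφ2·sin²(Δλ/2)=0.6970244943; c=2·atan2(√a, √(1-a))=1.975829216; dist=6371·c=12588.008 ≈ 12588.0 km; running total=29333.5 km
Leg 3 bearing: y=sinΔλ·cosφ2=0.70972230, x=cosφ1·sinφ2-sinφ1·cosφ2·cosΔλ=0.58396888; θ=atan2(y, x)=50.5520° ≈ 50.6°
Leg 4: φ1=0.1146245, φ2=0.3424912, Δφ=0.2278667, Δλ=3.8038404 rad; a=sin²(Δφ/2)+cosφ1·cosφ2·sin²(Δλ/2)=0.8497625876; c=2·atan2(√a, √(1-a))=2.345529152; dist=6371·c=14943.366 ≈ 14943.4 km; running total=44276.9 km
Leg 4 bearing: y=sinΔλ·cosφ2=-0.57917871, x=cosφ1·sinφ2-sinφ1·cosφ2·cosΔλ=0.41858876; θ=atan2(y, x)=-54.1433° <0 so +360° → 305.8567° ≈ 305.9°

Leg 1: dist=7622.7 km, bearing=237.5°
Leg 2: dist=9122.8 km, bearing=42.9°
Leg 3: dist=12588.0 km, bearing=50.6°
Leg 4: dist=14943.4 km, bearing=305.9°
Total: 44276.9 km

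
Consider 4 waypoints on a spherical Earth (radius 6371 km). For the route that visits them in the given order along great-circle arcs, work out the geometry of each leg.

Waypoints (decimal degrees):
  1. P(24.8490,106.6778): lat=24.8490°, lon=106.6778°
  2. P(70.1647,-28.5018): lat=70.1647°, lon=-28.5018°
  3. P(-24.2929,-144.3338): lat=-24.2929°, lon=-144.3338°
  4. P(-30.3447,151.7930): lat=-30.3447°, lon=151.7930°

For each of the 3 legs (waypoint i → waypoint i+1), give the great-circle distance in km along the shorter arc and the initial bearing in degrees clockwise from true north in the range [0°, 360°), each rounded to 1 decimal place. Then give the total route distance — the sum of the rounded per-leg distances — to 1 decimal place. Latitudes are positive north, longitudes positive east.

Leg 1: dist=8874.6 km, bearing=345.9°
Leg 2: dist=13504.6 km, bearing=285.9°
Leg 3: dist=6265.0 km, bearing=248.6°
Total: 28644.2 km

Leg 1: φ1=0.4336969, φ2=1.2246050, Δφ=0.7909082, Δλ=-2.3593291 rad; a=sin²(Δφ/2)+cosφ1·cosφ2·sin²(Δλ/2)=0.4115523808; c=2·atan2(√a, √(1-a))=1.392965285; dist=6371·c=8874.582 ≈ 8874.6 km; running total=8874.6 km
Leg 1 bearing: y=sinΔλ·cosφ2=-0.23918045, x=cosφ1·sinφ2-sinφ1·cosφ2·cosΔλ=0.95472550; θ=atan2(y, x)=-14.0644° <0 so +360° → 345.9356° ≈ 345.9°
Leg 2: φ1=1.2246050, φ2=-0.4239911, Δφ=-1.6485961, Δλ=-2.0216498 rad; a=sin²(Δφ/2)+cosφ1·cosφ2·sin²(Δλ/2)=0.7608771062; c=2·atan2(√a, √(1-a))=2.119702277; dist=6371·c=13504.623 ≈ 13504.6 km; running total=22379.2 km
Leg 2 bearing: y=sinΔλ·cosφ2=-0.82037770, x=cosφ1·sinφ2-sinφ1·cosφ2·cosΔλ=0.23399353; θ=atan2(y, x)=-74.0804° <0 so +360° → 285.9196° ≈ 285.9°
Leg 3: φ1=-0.4239911, φ2=-0.5296149, Δφ=-0.1056238, Δλ=5.1683877 rad; a=sin²(Δφ/2)+cosφ1·cosφ2·sin²(Δλ/2)=0.2228894821; c=2·atan2(√a, √(1-a))=0.983369492; dist=6371·c=6265.047 ≈ 6265.0 km; running total=28644.2 km
Leg 3 bearing: y=sinΔλ·cosφ2=-0.77482163, x=cosφ1·sinφ2-sinφ1·cosφ2·cosΔλ=-0.30412249; θ=atan2(y, x)=-111.4303° <0 so +360° → 248.5697° ≈ 248.6°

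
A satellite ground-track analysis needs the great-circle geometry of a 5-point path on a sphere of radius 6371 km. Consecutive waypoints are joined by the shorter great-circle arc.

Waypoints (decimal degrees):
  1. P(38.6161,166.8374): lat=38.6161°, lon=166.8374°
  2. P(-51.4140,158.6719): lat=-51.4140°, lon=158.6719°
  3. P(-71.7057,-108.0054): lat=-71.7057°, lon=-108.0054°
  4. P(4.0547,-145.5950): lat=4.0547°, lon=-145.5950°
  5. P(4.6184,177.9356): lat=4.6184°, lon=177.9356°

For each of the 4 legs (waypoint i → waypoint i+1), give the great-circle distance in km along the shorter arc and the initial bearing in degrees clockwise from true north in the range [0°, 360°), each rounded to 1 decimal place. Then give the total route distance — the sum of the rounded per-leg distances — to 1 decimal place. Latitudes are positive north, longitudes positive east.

Leg 1: φ1=0.6739781, φ2=-0.8973436, Δφ=-1.5713217, Δλ=-0.1425149 rad; a=sin²(Δφ/2)+cosφ1·cosφ2·sin²(Δλ/2)=0.5027328933; c=2·atan2(√a, √(1-a))=1.576262141; dist=6371·c=10042.366 ≈ 10042.4 km; running total=10042.4 km
Leg 1 bearing: y=sinΔλ·cosφ2=-0.08858432, x=cosφ1·sinφ2-sinφ1·cosφ2·cosΔλ=-0.99605369; θ=atan2(y, x)=-174.9178° <0 so +360° → 185.0822° ≈ 185.1°
Leg 2: φ1=-0.8973436, φ2=-1.2515006, Δφ=-0.3541570, Δλ=-4.6543969 rad; a=sin²(Δφ/2)+cosφ1·cosφ2·sin²(Δλ/2)=0.1345912186; c=2·atan2(√a, √(1-a))=0.751277377; dist=6371·c=4786.388 ≈ 4786.4 km; running total=14828.8 km
Leg 2 bearing: y=sinΔλ·cosφ2=0.31337032, x=cosφ1·sinφ2-sinφ1·cosφ2·cosΔλ=-0.60638662; θ=atan2(y, x)=152.6708° ≈ 152.7°
Leg 3: φ1=-1.2515006, φ2=0.0707679, Δφ=1.3222684, Δλ=-0.6560623 rad; a=sin²(Δφ/2)+cosφ1·cosφ2·sin²(Δλ/2)=0.4095123189; c=2·atan2(√a, √(1-a))=1.388818228; dist=6371·c=8848.161 ≈ 8848.2 km; running total=23677.0 km
Leg 3 bearing: y=sinΔλ·cosφ2=-0.60847451, x=cosφ1·sinφ2-sinφ1·cosφ2·cosΔλ=0.77266208; θ=atan2(y, x)=-38.2206° <0 so +360° → 321.7794° ≈ 321.8°
Leg 4: φ1=0.0707679, φ2=0.0806063, Δφ=0.0098384, Δλ=5.6466742 rad; a=sin²(Δφ/2)+cosφ1·cosφ2·sin²(Δλ/2)=0.0973747909; c=2·atan2(√a, √(1-a))=0.634698643; dist=6371·c=4043.665 ≈ 4043.7 km; running total=27720.7 km
Leg 4 bearing: y=sinΔλ·cosφ2=-0.59246343, x=cosφ1·sinφ2-sinφ1·cosφ2·cosΔλ=0.02363990; θ=atan2(y, x)=-87.7151° <0 so +360° → 272.2849° ≈ 272.3°

Leg 1: dist=10042.4 km, bearing=185.1°
Leg 2: dist=4786.4 km, bearing=152.7°
Leg 3: dist=8848.2 km, bearing=321.8°
Leg 4: dist=4043.7 km, bearing=272.3°
Total: 27720.7 km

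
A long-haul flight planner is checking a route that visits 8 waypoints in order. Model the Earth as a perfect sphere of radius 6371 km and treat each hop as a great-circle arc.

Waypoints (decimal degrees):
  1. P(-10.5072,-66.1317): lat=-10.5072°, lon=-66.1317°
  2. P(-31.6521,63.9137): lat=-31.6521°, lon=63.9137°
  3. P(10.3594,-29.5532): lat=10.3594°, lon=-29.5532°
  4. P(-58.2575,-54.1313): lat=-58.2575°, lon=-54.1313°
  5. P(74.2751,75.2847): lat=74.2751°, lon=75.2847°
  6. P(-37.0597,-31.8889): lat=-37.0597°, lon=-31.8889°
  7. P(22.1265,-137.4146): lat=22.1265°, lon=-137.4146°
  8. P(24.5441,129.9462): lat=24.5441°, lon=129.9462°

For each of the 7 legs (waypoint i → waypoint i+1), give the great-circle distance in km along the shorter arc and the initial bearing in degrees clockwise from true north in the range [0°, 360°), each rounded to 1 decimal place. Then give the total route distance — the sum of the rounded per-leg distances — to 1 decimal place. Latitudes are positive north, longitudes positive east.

Leg 1: dist=12930.1 km, bearing=133.4°
Leg 2: dist=10934.6 km, bearing=277.1°
Leg 3: dist=7947.7 km, bearing=193.3°
Leg 4: dist=17278.0 km, bearing=30.2°
Leg 5: dist=14465.0 km, bearing=274.8°
Leg 6: dist=12803.2 km, bearing=279.6°
Leg 7: dist=9256.2 km, bearing=293.8°
Total: 85614.8 km

Leg 1: φ1=-0.1833852, φ2=-0.5524334, Δφ=-0.3690481, Δλ=2.2697204 rad; a=sin²(Δφ/2)+cosφ1·cosφ2·sin²(Δλ/2)=0.7214055582; c=2·atan2(√a, √(1-a))=2.029527837; dist=6371·c=12930.122 ≈ 12930.1 km; running total=12930.1 km
Leg 1 bearing: y=sinΔλ·cosφ2=0.65166165, x=cosφ1·sinφ2-sinφ1·cosφ2·cosΔλ=-0.61583717; θ=atan2(y, x)=133.3810° ≈ 133.4°
Leg 2: φ1=-0.5524334, φ2=0.1808056, Δφ=0.7332390, Δλ=-1.6313051 rad; a=sin²(Δφ/2)+cosφ1·cosφ2·sin²(Δλ/2)=0.5725005483; c=2·atan2(√a, √(1-a))=1.716310408; dist=6371·c=10934.614 ≈ 10934.6 km; running total=23864.7 km
Leg 2 bearing: y=sinΔλ·cosφ2=-0.98189887, x=cosφ1·sinφ2-sinφ1·cosφ2·cosΔλ=0.12185765; θ=atan2(y, x)=-82.9255° <0 so +360° → 277.0745° ≈ 277.1°
Leg 3: φ1=0.1808056, φ2=-1.0167852, Δφ=-1.1975908, Δλ=-0.4289688 rad; a=sin²(Δφ/2)+cosφ1·cosφ2·sin²(Δλ/2)=0.3411441403; c=2·atan2(√a, √(1-a))=1.247481139; dist=6371·c=7947.702 ≈ 7947.7 km; running total=31812.4 km
Leg 3 bearing: y=sinΔλ·cosφ2=-0.21882356, x=cosφ1·sinφ2-sinφ1·cosφ2·cosΔλ=-0.92259174; θ=atan2(y, x)=-166.6569° <0 so +360° → 193.3431° ≈ 193.3°
Leg 4: φ1=-1.0167852, φ2=1.2963450, Δφ=2.3131302, Δλ=2.2587353 rad; a=sin²(Δφ/2)+cosφ1·cosφ2·sin²(Δλ/2)=0.9545631362; c=2·atan2(√a, √(1-a))=2.711977881; dist=6371·c=17278.011 ≈ 17278.0 km; running total=49090.4 km
Leg 4 bearing: y=sinΔλ·cosφ2=0.20937727, x=cosφ1·sinφ2-sinφ1·cosφ2·cosΔλ=0.36007024; θ=atan2(y, x)=30.1776° ≈ 30.2°
Leg 5: φ1=1.2963450, φ2=-0.6468138, Δφ=-1.9431588, Δλ=-1.8705322 rad; a=sin²(Δφ/2)+cosφ1·cosφ2·sin²(Δλ/2)=0.8219756612; c=2·atan2(√a, √(1-a))=2.270448117; dist=6371·c=14465.025 ≈ 14465.0 km; running total=63555.4 km
Leg 5 bearing: y=sinΔλ·cosφ2=-0.76242843, x=cosφ1·sinφ2-sinφ1·cosφ2·cosΔλ=0.06347896; θ=atan2(y, x)=-85.2406° <0 so +360° → 274.7594° ≈ 274.8°
Leg 6: φ1=-0.6468138, φ2=0.3861803, Δφ=1.0329941, Δλ=-1.8417709 rad; a=sin²(Δφ/2)+cosφ1·cosφ2·sin²(Δλ/2)=0.7124304746; c=2·atan2(√a, √(1-a))=2.009604604; dist=6371·c=12803.191 ≈ 12803.2 km; running total=76358.6 km
Leg 6 bearing: y=sinΔλ·cosφ2=-0.89255230, x=cosφ1·sinφ2-sinφ1·cosφ2·cosΔλ=0.15114089; θ=atan2(y, x)=-80.3890° <0 so +360° → 279.6110° ≈ 279.6°
Leg 7: φ1=0.3861803, φ2=0.4283754, Δφ=0.0421951, Δλ=4.6663263 rad; a=sin²(Δφ/2)+cosφ1·cosφ2·sin²(Δλ/2)=0.4411709816; c=2·atan2(√a, √(1-a))=1.452865120; dist=6371·c=9256.204 ≈ 9256.2 km; running total=85614.8 km
Leg 7 bearing: y=sinΔλ·cosφ2=-0.90867696, x=cosφ1·sinφ2-sinφ1·cosφ2·cosΔλ=0.40057805; θ=atan2(y, x)=-66.2104° <0 so +360° → 293.7896° ≈ 293.8°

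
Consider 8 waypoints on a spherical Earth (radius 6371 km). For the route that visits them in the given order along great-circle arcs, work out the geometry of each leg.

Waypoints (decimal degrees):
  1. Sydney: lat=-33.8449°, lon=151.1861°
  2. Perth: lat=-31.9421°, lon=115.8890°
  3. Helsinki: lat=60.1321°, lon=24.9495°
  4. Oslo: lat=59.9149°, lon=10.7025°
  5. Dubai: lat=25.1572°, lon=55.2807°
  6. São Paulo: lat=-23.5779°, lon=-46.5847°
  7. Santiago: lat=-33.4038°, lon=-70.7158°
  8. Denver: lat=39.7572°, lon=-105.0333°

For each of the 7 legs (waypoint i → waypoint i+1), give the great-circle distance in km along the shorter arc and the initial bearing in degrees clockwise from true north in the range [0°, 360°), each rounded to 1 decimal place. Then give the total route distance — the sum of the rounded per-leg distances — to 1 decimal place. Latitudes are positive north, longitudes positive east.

Leg 1: φ1=-0.5907049, φ2=-0.5574948, Δφ=0.0332101, Δλ=-0.6160506 rad; a=sin²(Δφ/2)+cosφ1·cosφ2·sin²(Δλ/2)=0.0650575246; c=2·atan2(√a, √(1-a))=0.515827299; dist=6371·c=3286.336 ≈ 3286.3 km; running total=3286.3 km
Leg 1 bearing: y=sinΔλ·cosφ2=-0.49032520, x=cosφ1·sinφ2-sinφ1·cosφ2·cosΔλ=-0.05367839; θ=atan2(y, x)=-96.2476° <0 so +360° → 263.7524° ≈ 263.8°
Leg 2: φ1=-0.5574948, φ2=1.0495031, Δφ=1.6069979, Δλ=-1.5871937 rad; a=sin²(Δφ/2)+cosφ1·cosφ2·sin²(Δλ/2)=0.7328594834; c=2·atan2(√a, √(1-a))=2.055243218; dist=6371·c=13093.955 ≈ 13094.0 km; running total=16380.3 km
Leg 2 bearing: y=sinΔλ·cosφ2=-0.49793503, x=cosφ1·sinφ2-sinφ1·cosφ2·cosΔλ=0.73155078; θ=atan2(y, x)=-34.2414° <0 so +360° → 325.7586° ≈ 325.8°
Leg 3: φ1=1.0495031, φ2=1.0457123, Δφ=-0.0037909, Δλ=-0.2486571 rad; a=sin²(Δφ/2)+cosφ1·cosφ2·sin²(Δλ/2)=0.0038426017; c=2·atan2(√a, √(1-a))=0.124056982; dist=6371·c=790.367 ≈ 790.4 km; running total=17170.7 km
Leg 3 bearing: y=sinΔλ·cosφ2=-0.12336769, x=cosφ1·sinφ2-sinφ1·cosφ2·cosΔλ=0.00957896; θ=atan2(y, x)=-85.5601° <0 so +360° → 274.4399° ≈ 274.4°
Leg 4: φ1=1.0457123, φ2=0.4390760, Δφ=-0.6066363, Δλ=0.7780364 rad; a=sin²(Δφ/2)+cosφ1·cosφ2·sin²(Δλ/2)=0.1544863426; c=2·atan2(√a, √(1-a))=0.807886995; dist=6371·c=5147.048 ≈ 5147.0 km; running total=22317.7 km
Leg 4 bearing: y=sinΔλ·cosφ2=0.63530496, x=cosφ1·sinφ2-sinφ1·cosφ2·cosΔλ=-0.34477363; θ=atan2(y, x)=118.4882° ≈ 118.5°
Leg 5: φ1=0.4390760, φ2=-0.4115120, Δφ=-0.8505880, Δλ=-1.7778866 rad; a=sin²(Δφ/2)+cosφ1·cosφ2·sin²(Δλ/2)=0.6703060975; c=2·atan2(√a, √(1-a))=1.918364278; dist=6371·c=12221.899 ≈ 12221.9 km; running total=34539.6 km
Leg 5 bearing: y=sinΔλ·cosφ2=-0.89693417, x=cosφ1·sinφ2-sinφ1·cosφ2·cosΔλ=-0.28194403; θ=atan2(y, x)=-107.4501° <0 so +360° → 252.5499° ≈ 252.5°
Leg 6: φ1=-0.4115120, φ2=-0.5830063, Δφ=-0.1714943, Δλ=-0.4211671 rad; a=sin²(Δφ/2)+cosφ1·cosφ2·sin²(Δλ/2)=0.0407655218; c=2·atan2(√a, √(1-a))=0.406604639; dist=6371·c=2590.478 ≈ 2590.5 km; running total=37130.1 km
Leg 6 bearing: y=sinΔλ·cosφ2=-0.34129249, x=cosφ1·sinφ2-sinφ1·cosφ2·cosΔλ=-0.19983546; θ=atan2(y, x)=-120.3501° <0 so +360° → 239.6499° ≈ 239.6°
Leg 7: φ1=-0.5830063, φ2=0.6938940, Δφ=1.2769003, Δλ=-0.5989534 rad; a=sin²(Δφ/2)+cosφ1·cosφ2·sin²(Δλ/2)=0.4110160832; c=2·atan2(√a, √(1-a))=1.391875396; dist=6371·c=8867.638 ≈ 8867.6 km; running total=45997.7 km
Leg 7 bearing: y=sinΔλ·cosφ2=-0.43341107, x=cosφ1·sinφ2-sinφ1·cosφ2·cosΔλ=0.88344909; θ=atan2(y, x)=-26.1321° <0 so +360° → 333.8679° ≈ 333.9°

Leg 1: dist=3286.3 km, bearing=263.8°
Leg 2: dist=13094.0 km, bearing=325.8°
Leg 3: dist=790.4 km, bearing=274.4°
Leg 4: dist=5147.0 km, bearing=118.5°
Leg 5: dist=12221.9 km, bearing=252.5°
Leg 6: dist=2590.5 km, bearing=239.6°
Leg 7: dist=8867.6 km, bearing=333.9°
Total: 45997.7 km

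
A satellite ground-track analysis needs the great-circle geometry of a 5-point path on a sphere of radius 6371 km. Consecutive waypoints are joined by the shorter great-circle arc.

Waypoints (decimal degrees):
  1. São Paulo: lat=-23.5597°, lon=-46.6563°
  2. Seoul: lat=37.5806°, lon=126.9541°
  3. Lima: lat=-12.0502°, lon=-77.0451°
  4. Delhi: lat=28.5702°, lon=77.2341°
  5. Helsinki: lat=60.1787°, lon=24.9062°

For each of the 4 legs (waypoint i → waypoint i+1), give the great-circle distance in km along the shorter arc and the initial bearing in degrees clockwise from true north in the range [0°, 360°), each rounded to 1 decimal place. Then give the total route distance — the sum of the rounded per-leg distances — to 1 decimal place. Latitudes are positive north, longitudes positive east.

Leg 1: dist=18341.5 km, bearing=19.9°
Leg 2: dist=16307.1 km, bearing=46.4°
Leg 3: dist=16777.4 km, bearing=51.6°
Leg 4: dist=5227.7 km, bearing=327.4°
Total: 56653.7 km

Leg 1: φ1=-0.4111943, φ2=0.6559052, Δφ=1.0670995, Δλ=3.0300731 rad; a=sin²(Δφ/2)+cosφ1·cosφ2·sin²(Δλ/2)=0.9828474437; c=2·atan2(√a, √(1-a))=2.878902467; dist=6371·c=18341.488 ≈ 18341.5 km; running total=18341.5 km
Leg 1 bearing: y=sinΔλ·cosφ2=0.08819575, x=cosφ1·sinφ2-sinφ1·cosφ2·cosΔλ=0.24424351; θ=atan2(y, x)=19.8545° ≈ 19.9°
Leg 2: φ1=0.6559052, φ2=-0.2103157, Δφ=-0.8662209, Δλ=-3.5604577 rad; a=sin²(Δφ/2)+cosφ1·cosφ2·sin²(Δλ/2)=0.9176779821; c=2·atan2(√a, √(1-a))=2.559576344; dist=6371·c=16307.061 ≈ 16307.1 km; running total=34648.6 km
Leg 2 bearing: y=sinΔλ·cosφ2=0.39776175, x=cosφ1·sinφ2-sinφ1·cosφ2·cosΔλ=0.37942852; θ=atan2(y, x)=46.3513° ≈ 46.4°
Leg 3: φ1=-0.2103157, φ2=0.4986441, Δφ=0.7089597, Δλ=2.6926800 rad; a=sin²(Δφ/2)+cosφ1·cosφ2·sin²(Δλ/2)=0.9368111495; c=2·atan2(√a, √(1-a))=2.633393654; dist=6371·c=16777.351 ≈ 16777.4 km; running total=51426.0 km
Leg 3 bearing: y=sinΔλ·cosφ2=0.38114047, x=cosφ1·sinφ2-sinφ1·cosφ2·cosΔλ=0.30251615; θ=atan2(y, x)=51.5605° ≈ 51.6°
Leg 4: φ1=0.4986441, φ2=1.0503165, Δφ=0.5516724, Δλ=-0.9132941 rad; a=sin²(Δφ/2)+cosφ1·cosφ2·sin²(Δλ/2)=0.1590907133; c=2·atan2(√a, √(1-a))=0.820550548; dist=6371·c=5227.728 ≈ 5227.7 km; running total=56653.7 km
Leg 4 bearing: y=sinΔλ·cosφ2=-0.39362075, x=cosφ1·sinφ2-sinφ1·cosφ2·cosΔλ=0.61659236; θ=atan2(y, x)=-32.5534° <0 so +360° → 327.4466° ≈ 327.4°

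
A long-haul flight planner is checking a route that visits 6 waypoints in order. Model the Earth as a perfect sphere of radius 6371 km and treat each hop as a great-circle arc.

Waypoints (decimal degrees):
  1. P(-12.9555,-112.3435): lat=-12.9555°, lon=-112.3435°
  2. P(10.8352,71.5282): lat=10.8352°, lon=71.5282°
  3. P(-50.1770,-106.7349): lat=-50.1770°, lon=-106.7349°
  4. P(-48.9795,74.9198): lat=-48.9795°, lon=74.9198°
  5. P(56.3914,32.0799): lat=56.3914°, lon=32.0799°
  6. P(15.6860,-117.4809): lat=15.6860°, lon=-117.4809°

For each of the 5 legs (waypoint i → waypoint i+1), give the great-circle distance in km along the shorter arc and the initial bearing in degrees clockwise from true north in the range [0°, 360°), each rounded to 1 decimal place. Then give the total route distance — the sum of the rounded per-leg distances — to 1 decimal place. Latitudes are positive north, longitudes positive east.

Leg 1: φ1=-0.2261161, φ2=0.1891099, Δφ=0.4152260, Δλ=3.2091666 rad; a=sin²(Δφ/2)+cosφ1·cosφ2·sin²(Δλ/2)=0.9985654240; c=2·atan2(√a, √(1-a))=3.065822936; dist=6371·c=19532.358 ≈ 19532.4 km; running total=19532.4 km
Leg 1 bearing: y=sinΔλ·cosφ2=-0.06631870, x=cosφ1·sinφ2-sinφ1·cosφ2·cosΔλ=-0.03649523; θ=atan2(y, x)=-118.8240° <0 so +360° → 241.1760° ≈ 241.2°
Leg 2: φ1=0.1891099, φ2=-0.8757539, Δφ=-1.0648638, Δλ=-3.1112780 rad; a=sin²(Δφ/2)+cosφ1·cosφ2·sin²(Δλ/2)=0.8865444630; c=2·atan2(√a, √(1-a))=2.454492967; dist=6371·c=15637.575 ≈ 15637.6 km; running total=35170.0 km
Leg 2 bearing: y=sinΔλ·cosφ2=-0.01941106, x=cosφ1·sinφ2-sinφ1·cosφ2·cosΔλ=-0.63400057; θ=atan2(y, x)=-178.2463° <0 so +360° → 181.7537° ≈ 181.8°
Leg 3: φ1=-0.8757539, φ2=-0.8548535, Δφ=0.0209003, Δλ=3.1704726 rad; a=sin²(Δφ/2)+cosφ1·cosφ2·sin²(Δλ/2)=0.4203465179; c=2·atan2(√a, √(1-a))=1.410807715; dist=6371·c=8988.256 ≈ 8988.3 km; running total=44158.3 km
Leg 3 bearing: y=sinΔλ·cosφ2=-0.01895212, x=cosφ1·sinφ2-sinφ1·cosφ2·cosΔλ=-0.98704717; θ=atan2(y, x)=-178.9000° <0 so +360° → 181.1000° ≈ 181.1°
Leg 4: φ1=-0.8548535, φ2=0.9842156, Δφ=1.8390691, Δλ=-0.7476973 rad; a=sin²(Δφ/2)+cosφ1·cosφ2·sin²(Δλ/2)=0.6809856952; c=2·atan2(√a, √(1-a))=1.941178151; dist=6371·c=12367.246 ≈ 12367.2 km; running total=56525.5 km
Leg 4 bearing: y=sinΔλ·cosφ2=-0.37636475, x=cosφ1·sinφ2-sinφ1·cosφ2·cosΔλ=0.85283427; θ=atan2(y, x)=-23.8124° <0 so +360° → 336.1876° ≈ 336.2°
Leg 5: φ1=0.9842156, φ2=0.2737723, Δφ=-0.7104433, Δλ=-2.6103284 rad; a=sin²(Δφ/2)+cosφ1·cosφ2·sin²(Δλ/2)=0.6171402715; c=2·atan2(√a, √(1-a))=1.807274775; dist=6371·c=11514.148 ≈ 11514.1 km; running total=68039.6 km
Leg 5 bearing: y=sinΔλ·cosφ2=-0.48775599, x=cosφ1·sinφ2-sinφ1·cosφ2·cosΔλ=0.84095584; θ=atan2(y, x)=-30.1138° <0 so +360° → 329.8862° ≈ 329.9°

Leg 1: dist=19532.4 km, bearing=241.2°
Leg 2: dist=15637.6 km, bearing=181.8°
Leg 3: dist=8988.3 km, bearing=181.1°
Leg 4: dist=12367.2 km, bearing=336.2°
Leg 5: dist=11514.1 km, bearing=329.9°
Total: 68039.6 km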